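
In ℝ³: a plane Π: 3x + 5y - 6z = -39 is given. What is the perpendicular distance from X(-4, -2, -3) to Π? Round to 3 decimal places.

n·X − d = (3)·(-4) + (5)·(-2) + (-6)·(-3) − (-39) = 35; |n| = √70.
Distance = |35| / √70 = 35/√70 ≈ 4.183.

4.183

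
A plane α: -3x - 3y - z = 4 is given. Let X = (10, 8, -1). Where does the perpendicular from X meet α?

Foot = X − λn with λ = (n·X − d)/|n|² = (-53 − 4)/19 = -3.
Foot = (10, 8, -1) − (-3)·(-3, -3, -1) = (1, -1, -4).

(1, -1, -4)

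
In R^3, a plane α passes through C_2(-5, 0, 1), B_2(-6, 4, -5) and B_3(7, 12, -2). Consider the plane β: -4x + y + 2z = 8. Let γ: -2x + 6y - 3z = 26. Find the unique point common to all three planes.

(-1, 4, 0)

C_2B_2 = (-1, 4, -6), C_2B_3 = (12, 12, -3); a normal to α is C_2B_2 × C_2B_3 = (60, -75, -60).
Using C_2: α has equation 60x - 75y - 60z = -360.
Solving the 3×3 linear system 60x - 75y - 60z = -360, -4x + y + 2z = 8, -2x + 6y - 3z = 26 (e.g. by elimination or Cramer's rule, determinant = 1620) gives (-1, 4, 0).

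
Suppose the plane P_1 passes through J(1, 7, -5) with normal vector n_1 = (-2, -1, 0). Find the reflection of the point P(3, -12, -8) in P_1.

P_1: n_1·r = n_1·J gives -2x - y = -9.
λ = (n·P − d)/|n|² = (6 − (-9))/5 = 3.
Reflection = P − 2λn = (3, -12, -8) − 6·(-2, -1, 0) = (15, -6, -8).

(15, -6, -8)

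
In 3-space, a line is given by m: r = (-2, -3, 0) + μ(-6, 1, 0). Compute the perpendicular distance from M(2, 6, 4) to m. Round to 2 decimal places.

10.34

Taking (-2, -3, 0) on m with direction v = (-6, 1, 0): w = M − (-2, -3, 0) = (4, 9, 4), and w × v = (-4, -24, 58).
Distance = |w × v| / |v| = √3956 / √37 ≈ 10.34.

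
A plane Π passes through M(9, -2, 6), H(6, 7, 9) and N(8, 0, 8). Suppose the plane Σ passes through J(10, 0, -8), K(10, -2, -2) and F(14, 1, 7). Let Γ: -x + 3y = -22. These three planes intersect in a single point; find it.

(10, -4, 4)

MH = (-3, 9, 3), MN = (-1, 2, 2); a normal to Π is MH × MN = (12, 3, 3).
Using M: Π has equation 12x + 3y + 3z = 120.
JK = (0, -2, 6), JF = (4, 1, 15); a normal to Σ is JK × JF = (-36, 24, 8).
Using J: Σ has equation -36x + 24y + 8z = -424.
Solving the 3×3 linear system 12x + 3y + 3z = 120, -36x + 24y + 8z = -424, -x + 3y = -22 (e.g. by elimination or Cramer's rule, determinant = -564) gives (10, -4, 4).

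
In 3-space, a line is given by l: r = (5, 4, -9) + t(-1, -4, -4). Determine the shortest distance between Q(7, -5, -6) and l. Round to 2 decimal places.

8.91

Taking (5, 4, -9) on l with direction v = (-1, -4, -4): w = Q − (5, 4, -9) = (2, -9, 3), and w × v = (48, 5, -17).
Distance = |w × v| / |v| = √2618 / √33 ≈ 8.91.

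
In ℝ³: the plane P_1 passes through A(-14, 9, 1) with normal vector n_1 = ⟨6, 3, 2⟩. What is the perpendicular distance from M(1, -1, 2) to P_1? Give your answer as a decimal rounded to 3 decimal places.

P_1: n_1·r = n_1·A gives 6x + 3y + 2z = -55.
n·M − d = (6)·(1) + (3)·(-1) + (2)·(2) − (-55) = 62; |n| = √49.
Distance = |62| / √49 = 62/√49 ≈ 8.857.

8.857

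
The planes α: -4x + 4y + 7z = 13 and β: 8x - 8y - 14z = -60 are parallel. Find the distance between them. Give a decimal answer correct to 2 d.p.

1.89

Rescale β by 1/(-2): -4x + 4y + 7z = 30. Then distance = |13 − 30| / √81 ≈ 1.89.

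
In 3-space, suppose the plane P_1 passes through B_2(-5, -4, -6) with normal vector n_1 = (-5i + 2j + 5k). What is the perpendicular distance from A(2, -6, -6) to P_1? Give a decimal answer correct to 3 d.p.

5.307

P_1: n_1·r = n_1·B_2 gives -5x + 2y + 5z = -13.
n·A − d = (-5)·(2) + (2)·(-6) + (5)·(-6) − (-13) = -39; |n| = √54.
Distance = |-39| / √54 = 39/√54 ≈ 5.307.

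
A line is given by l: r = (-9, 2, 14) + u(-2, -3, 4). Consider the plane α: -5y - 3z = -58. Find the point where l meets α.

(-5, 8, 6)

Substitute r = (-9, 2, 14) + t(-2, -3, 4) into the plane: -52 + 3t = -58, so t = -2.
Intersection: (-9, 2, 14) + (-2)·(-2, -3, 4) = (-5, 8, 6).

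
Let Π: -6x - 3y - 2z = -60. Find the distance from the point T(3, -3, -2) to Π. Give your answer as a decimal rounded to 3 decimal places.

7.857

n·T − d = (-6)·(3) + (-3)·(-3) + (-2)·(-2) − (-60) = 55; |n| = √49.
Distance = |55| / √49 = 55/√49 ≈ 7.857.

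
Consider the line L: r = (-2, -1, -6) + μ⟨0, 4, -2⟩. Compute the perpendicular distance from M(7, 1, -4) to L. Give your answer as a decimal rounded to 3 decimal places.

9.391

Taking (-2, -1, -6) on L with direction v = (0, 4, -2): w = M − (-2, -1, -6) = (9, 2, 2), and w × v = (-12, 18, 36).
Distance = |w × v| / |v| = √1764 / √20 ≈ 9.391.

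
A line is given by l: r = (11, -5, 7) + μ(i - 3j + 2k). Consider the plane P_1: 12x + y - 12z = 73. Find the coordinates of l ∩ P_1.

(9, 1, 3)

Substitute r = (11, -5, 7) + t(1, -3, 2) into the plane: 43 + (-15)t = 73, so t = -2.
Intersection: (11, -5, 7) + (-2)·(1, -3, 2) = (9, 1, 3).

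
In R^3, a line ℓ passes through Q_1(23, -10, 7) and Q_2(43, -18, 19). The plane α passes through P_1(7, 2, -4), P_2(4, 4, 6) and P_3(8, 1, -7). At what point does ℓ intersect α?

(8, -4, -2)

A direction vector for ℓ is Q_2 − Q_1 = (20, -8, 12).
P_1P_2 = (-3, 2, 10), P_1P_3 = (1, -1, -3); a normal to α is P_1P_2 × P_1P_3 = (4, 1, 1).
Using P_1: α has equation 4x + y + z = 26.
Substitute r = (23, -10, 7) + t(20, -8, 12) into the plane: 89 + 84t = 26, so t = -3/4.
Intersection: (23, -10, 7) + (-3/4)·(20, -8, 12) = (8, -4, -2).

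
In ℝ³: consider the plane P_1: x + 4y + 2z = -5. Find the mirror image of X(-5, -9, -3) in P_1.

λ = (n·X − d)/|n|² = (-47 − (-5))/21 = -2.
Reflection = X − 2λn = (-5, -9, -3) − (-4)·(1, 4, 2) = (-1, 7, 5).

(-1, 7, 5)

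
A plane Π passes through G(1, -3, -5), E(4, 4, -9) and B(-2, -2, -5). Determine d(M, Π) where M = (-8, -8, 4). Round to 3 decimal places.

4.423

GE = (3, 7, -4), GB = (-3, 1, 0); a normal to Π is GE × GB = (4, 12, 24).
Using G: Π has equation 4x + 12y + 24z = -152.
n·M − d = (4)·(-8) + (12)·(-8) + (24)·(4) − (-152) = 120; |n| = √736.
Distance = |120| / √736 = 120/√736 ≈ 4.423.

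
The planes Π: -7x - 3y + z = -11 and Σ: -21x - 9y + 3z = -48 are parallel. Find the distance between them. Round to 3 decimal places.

Rescale Σ by 1/3: -7x - 3y + z = -16. Then distance = |-11 − (-16)| / √59 ≈ 0.651.

0.651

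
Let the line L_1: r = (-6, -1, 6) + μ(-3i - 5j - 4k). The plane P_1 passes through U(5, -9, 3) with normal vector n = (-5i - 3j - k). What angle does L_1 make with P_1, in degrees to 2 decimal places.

P_1: n·r = n·U gives -5x - 3y - z = -1.
sin θ = |n·v| / (|n||v|) = |34| / (√35 · √50) = 0.81276.
θ ≈ 54.37°.

54.37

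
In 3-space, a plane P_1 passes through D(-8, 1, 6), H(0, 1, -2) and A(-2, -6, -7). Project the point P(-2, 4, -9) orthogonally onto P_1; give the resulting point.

(2, 0, -5)

DH = (8, 0, -8), DA = (6, -7, -13); a normal to P_1 is DH × DA = (-56, 56, -56).
Using D: P_1 has equation -56x + 56y - 56z = 168.
Foot = P − λn with λ = (n·P − d)/|n|² = (840 − 168)/9408 = 1/14.
Foot = (-2, 4, -9) − (1/14)·(-56, 56, -56) = (2, 0, -5).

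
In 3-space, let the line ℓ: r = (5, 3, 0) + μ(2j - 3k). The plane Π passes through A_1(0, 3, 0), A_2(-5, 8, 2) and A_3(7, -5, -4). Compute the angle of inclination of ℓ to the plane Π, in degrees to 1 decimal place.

A_1A_2 = (-5, 5, 2), A_1A_3 = (7, -8, -4); a normal to Π is A_1A_2 × A_1A_3 = (-4, -6, 5).
Using A_1: Π has equation -4x - 6y + 5z = -18.
sin θ = |n·v| / (|n||v|) = |-27| / (√77 · √13) = 0.85339.
θ ≈ 58.6°.

58.6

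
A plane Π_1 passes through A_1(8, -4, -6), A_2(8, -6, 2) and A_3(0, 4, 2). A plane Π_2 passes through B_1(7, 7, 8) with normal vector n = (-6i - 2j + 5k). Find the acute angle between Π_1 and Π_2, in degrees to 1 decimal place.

50.8

A_1A_2 = (0, -2, 8), A_1A_3 = (-8, 8, 8); a normal to Π_1 is A_1A_2 × A_1A_3 = (-80, -64, -16).
Using A_1: Π_1 has equation -80x - 64y - 16z = -288.
Π_2: n·r = n·B_1 gives -6x - 2y + 5z = -16.
cos θ = |n₁·n₂| / (|n₁||n₂|) = |528| / (√10752 · √65).
θ = arccos(0.63159) ≈ 50.8°.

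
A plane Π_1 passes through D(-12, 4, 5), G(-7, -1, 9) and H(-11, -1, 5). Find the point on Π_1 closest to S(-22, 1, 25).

DG = (5, -5, 4), DH = (1, -5, 0); a normal to Π_1 is DG × DH = (20, 4, -20).
Using D: Π_1 has equation 20x + 4y - 20z = -324.
Foot = S − λn with λ = (n·S − d)/|n|² = (-936 − (-324))/816 = -3/4.
Foot = (-22, 1, 25) − (-3/4)·(20, 4, -20) = (-7, 4, 10).

(-7, 4, 10)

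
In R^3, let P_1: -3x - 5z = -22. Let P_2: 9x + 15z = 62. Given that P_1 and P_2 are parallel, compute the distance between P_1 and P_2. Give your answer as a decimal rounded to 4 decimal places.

Rescale P_2 by 1/(-3): -3x - 5z = -62/3. Then distance = |-22 − (-62/3)| / √34 ≈ 0.2287.

0.2287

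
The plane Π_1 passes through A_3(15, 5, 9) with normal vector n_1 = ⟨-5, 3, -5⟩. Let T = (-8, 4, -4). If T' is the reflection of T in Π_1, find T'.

(22, -14, 26)

Π_1: n_1·r = n_1·A_3 gives -5x + 3y - 5z = -105.
λ = (n·T − d)/|n|² = (72 − (-105))/59 = 3.
Reflection = T − 2λn = (-8, 4, -4) − 6·(-5, 3, -5) = (22, -14, 26).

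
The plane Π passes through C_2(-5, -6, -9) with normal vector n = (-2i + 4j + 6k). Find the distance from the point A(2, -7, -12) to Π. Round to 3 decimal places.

4.811

Π: n·r = n·C_2 gives -2x + 4y + 6z = -68.
n·A − d = (-2)·(2) + (4)·(-7) + (6)·(-12) − (-68) = -36; |n| = √56.
Distance = |-36| / √56 = 36/√56 ≈ 4.811.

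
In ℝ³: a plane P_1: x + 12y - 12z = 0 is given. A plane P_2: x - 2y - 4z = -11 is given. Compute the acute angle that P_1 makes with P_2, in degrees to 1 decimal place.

cos θ = |n₁·n₂| / (|n₁||n₂|) = |25| / (√289 · √21).
θ = arccos(0.32091) ≈ 71.3°.

71.3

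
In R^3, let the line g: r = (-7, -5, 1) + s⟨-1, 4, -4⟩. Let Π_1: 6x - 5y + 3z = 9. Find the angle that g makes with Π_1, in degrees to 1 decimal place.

52.2

sin θ = |n·v| / (|n||v|) = |-38| / (√70 · √33) = 0.79064.
θ ≈ 52.2°.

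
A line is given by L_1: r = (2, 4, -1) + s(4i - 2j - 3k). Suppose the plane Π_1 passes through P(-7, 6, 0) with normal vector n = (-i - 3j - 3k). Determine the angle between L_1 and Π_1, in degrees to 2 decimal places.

27.94

Π_1: n·r = n·P gives -x - 3y - 3z = -11.
sin θ = |n·v| / (|n||v|) = |11| / (√19 · √29) = 0.46862.
θ ≈ 27.94°.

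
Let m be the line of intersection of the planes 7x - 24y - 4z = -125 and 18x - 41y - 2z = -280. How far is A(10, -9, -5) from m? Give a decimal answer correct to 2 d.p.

Direction of m: (7, -24, -4) × (18, -41, -2) = (-116, -58, 145).
A point on m: solving the two plane equations with x = -3 gives (-3, 6, -10).
Taking (-3, 6, -10) on m with direction v = (-116, -58, 145): w = A − (-3, 6, -10) = (13, -15, 5), and w × v = (-1885, -2465, -2494).
Distance = |w × v| / |v| = √15849486 / √37845 ≈ 20.46.

20.46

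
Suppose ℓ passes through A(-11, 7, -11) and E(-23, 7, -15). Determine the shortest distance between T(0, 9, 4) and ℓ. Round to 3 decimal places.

10.936

A direction vector for ℓ is E − A = (-12, 0, -4).
Taking (-11, 7, -11) on ℓ with direction v = (-12, 0, -4): w = T − (-11, 7, -11) = (11, 2, 15), and w × v = (-8, -136, 24).
Distance = |w × v| / |v| = √19136 / √160 ≈ 10.936.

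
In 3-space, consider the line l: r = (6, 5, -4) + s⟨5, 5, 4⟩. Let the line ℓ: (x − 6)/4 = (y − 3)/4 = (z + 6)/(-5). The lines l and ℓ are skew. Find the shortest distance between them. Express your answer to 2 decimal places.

ℓ has direction (4, 4, -5) through (6, 3, -6).
Common perpendicular direction n = (5, 5, 4) × (4, 4, -5) = (-41, 41, 0).
With w = (6, 3, -6) − (6, 5, -4) = (0, -2, -2), w · n = -82.
Distance = |w · n| / |n| = |-82| / √3362 ≈ 1.41.

1.41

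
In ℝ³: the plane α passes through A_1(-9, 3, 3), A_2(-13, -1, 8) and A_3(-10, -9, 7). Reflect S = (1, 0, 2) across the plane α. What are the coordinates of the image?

(-7, -2, -6)

A_1A_2 = (-4, -4, 5), A_1A_3 = (-1, -12, 4); a normal to α is A_1A_2 × A_1A_3 = (44, 11, 44).
Using A_1: α has equation 44x + 11y + 44z = -231.
λ = (n·S − d)/|n|² = (132 − (-231))/3993 = 1/11.
Reflection = S − 2λn = (1, 0, 2) − (2/11)·(44, 11, 44) = (-7, -2, -6).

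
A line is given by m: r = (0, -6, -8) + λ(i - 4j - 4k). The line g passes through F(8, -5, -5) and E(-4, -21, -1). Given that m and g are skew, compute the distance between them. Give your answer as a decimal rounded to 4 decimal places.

A direction vector for g is E − F = (-12, -16, 4).
Common perpendicular direction n = (1, -4, -4) × (-12, -16, 4) = (-80, 44, -64).
With w = (8, -5, -5) − (0, -6, -8) = (8, 1, 3), w · n = -788.
Distance = |w · n| / |n| = |-788| / √12432 ≈ 7.0673.

7.0673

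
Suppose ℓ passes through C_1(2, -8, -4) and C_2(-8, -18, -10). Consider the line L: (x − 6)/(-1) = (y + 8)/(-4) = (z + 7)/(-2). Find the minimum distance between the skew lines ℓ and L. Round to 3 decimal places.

3.179

A direction vector for ℓ is C_2 − C_1 = (-10, -10, -6).
L has direction (-1, -4, -2) through (6, -8, -7).
Common perpendicular direction n = (-10, -10, -6) × (-1, -4, -2) = (-4, -14, 30).
With w = (6, -8, -7) − (2, -8, -4) = (4, 0, -3), w · n = -106.
Distance = |w · n| / |n| = |-106| / √1112 ≈ 3.179.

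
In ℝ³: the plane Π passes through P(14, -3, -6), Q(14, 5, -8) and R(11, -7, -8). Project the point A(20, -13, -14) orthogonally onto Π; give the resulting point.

(12, -11, -6)

PQ = (0, 8, -2), PR = (-3, -4, -2); a normal to Π is PQ × PR = (-24, 6, 24).
Using P: Π has equation -24x + 6y + 24z = -498.
Foot = A − λn with λ = (n·A − d)/|n|² = (-894 − (-498))/1188 = -1/3.
Foot = (20, -13, -14) − (-1/3)·(-24, 6, 24) = (12, -11, -6).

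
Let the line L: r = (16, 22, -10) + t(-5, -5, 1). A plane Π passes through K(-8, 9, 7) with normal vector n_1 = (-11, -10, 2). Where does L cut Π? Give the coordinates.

(-4, 2, -6)

Π: n_1·r = n_1·K gives -11x - 10y + 2z = 12.
Substitute r = (16, 22, -10) + t(-5, -5, 1) into the plane: -416 + 107t = 12, so t = 4.
Intersection: (16, 22, -10) + 4·(-5, -5, 1) = (-4, 2, -6).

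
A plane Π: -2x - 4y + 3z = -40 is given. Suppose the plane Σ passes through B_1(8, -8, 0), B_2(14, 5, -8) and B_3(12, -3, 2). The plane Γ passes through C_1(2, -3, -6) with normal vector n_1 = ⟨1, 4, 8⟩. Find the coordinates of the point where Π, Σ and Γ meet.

(10, -1, -8)

B_1B_2 = (6, 13, -8), B_1B_3 = (4, 5, 2); a normal to Σ is B_1B_2 × B_1B_3 = (66, -44, -22).
Using B_1: Σ has equation 66x - 44y - 22z = 880.
Γ: n_1·r = n_1·C_1 gives x + 4y + 8z = -58.
Solving the 3×3 linear system -2x - 4y + 3z = -40, 66x - 44y - 22z = 880, x + 4y + 8z = -58 (e.g. by elimination or Cramer's rule, determinant = 3652) gives (10, -1, -8).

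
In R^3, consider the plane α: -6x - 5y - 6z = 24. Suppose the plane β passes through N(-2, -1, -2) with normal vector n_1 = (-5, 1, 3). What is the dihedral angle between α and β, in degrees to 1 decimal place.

β: n_1·r = n_1·N gives -5x + y + 3z = 3.
cos θ = |n₁·n₂| / (|n₁||n₂|) = |7| / (√97 · √35).
θ = arccos(0.12014) ≈ 83.1°.

83.1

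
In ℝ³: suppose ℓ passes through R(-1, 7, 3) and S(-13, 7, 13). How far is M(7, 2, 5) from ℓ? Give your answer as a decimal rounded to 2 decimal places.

8.33

A direction vector for ℓ is S − R = (-12, 0, 10).
Taking (-1, 7, 3) on ℓ with direction v = (-12, 0, 10): w = M − (-1, 7, 3) = (8, -5, 2), and w × v = (-50, -104, -60).
Distance = |w × v| / |v| = √16916 / √244 ≈ 8.33.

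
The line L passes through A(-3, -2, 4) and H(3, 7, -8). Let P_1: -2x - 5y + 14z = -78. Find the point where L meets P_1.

A direction vector for L is H − A = (6, 9, -12).
Substitute r = (-3, -2, 4) + t(6, 9, -12) into the plane: 72 + (-225)t = -78, so t = 2/3.
Intersection: (-3, -2, 4) + (2/3)·(6, 9, -12) = (1, 4, -4).

(1, 4, -4)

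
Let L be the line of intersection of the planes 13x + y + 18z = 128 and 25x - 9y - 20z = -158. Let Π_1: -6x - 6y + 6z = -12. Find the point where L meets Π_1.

Direction of L: (13, 1, 18) × (25, -9, -20) = (142, 710, -142).
A point on L: solving the two plane equations with x = 2 gives (2, 12, 5).
Substitute r = (2, 12, 5) + t(142, 710, -142) into the plane: -54 + (-5964)t = -12, so t = -1/142.
Intersection: (2, 12, 5) + (-1/142)·(142, 710, -142) = (1, 7, 6).

(1, 7, 6)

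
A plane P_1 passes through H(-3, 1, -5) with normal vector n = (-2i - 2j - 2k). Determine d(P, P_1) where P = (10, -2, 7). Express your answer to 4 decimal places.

P_1: n·r = n·H gives -2x - 2y - 2z = 14.
n·P − d = (-2)·(10) + (-2)·(-2) + (-2)·(7) − 14 = -44; |n| = √12.
Distance = |-44| / √12 = 44/√12 ≈ 12.7017.

12.7017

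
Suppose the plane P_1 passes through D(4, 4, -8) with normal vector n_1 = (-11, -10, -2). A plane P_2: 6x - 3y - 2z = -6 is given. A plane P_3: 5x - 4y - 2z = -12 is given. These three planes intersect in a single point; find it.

(2, 4, 3)

P_1: n_1·r = n_1·D gives -11x - 10y - 2z = -68.
Solving the 3×3 linear system -11x - 10y - 2z = -68, 6x - 3y - 2z = -6, 5x - 4y - 2z = -12 (e.g. by elimination or Cramer's rule, determinant = 20) gives (2, 4, 3).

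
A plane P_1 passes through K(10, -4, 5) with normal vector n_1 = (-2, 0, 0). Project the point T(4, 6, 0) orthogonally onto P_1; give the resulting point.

(10, 6, 0)

P_1: n_1·r = n_1·K gives -2x = -20.
Foot = T − λn with λ = (n·T − d)/|n|² = (-8 − (-20))/4 = 3.
Foot = (4, 6, 0) − 3·(-2, 0, 0) = (10, 6, 0).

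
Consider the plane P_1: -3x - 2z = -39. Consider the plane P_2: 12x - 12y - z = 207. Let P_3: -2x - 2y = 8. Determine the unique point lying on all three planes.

Solving the 3×3 linear system -3x - 2z = -39, 12x - 12y - z = 207, -2x - 2y = 8 (e.g. by elimination or Cramer's rule, determinant = 102) gives (7, -11, 9).

(7, -11, 9)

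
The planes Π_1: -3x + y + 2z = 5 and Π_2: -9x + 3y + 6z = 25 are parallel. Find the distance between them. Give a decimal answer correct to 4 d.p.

0.8909

Rescale Π_2 by 1/3: -3x + y + 2z = 25/3. Then distance = |5 − (25/3)| / √14 ≈ 0.8909.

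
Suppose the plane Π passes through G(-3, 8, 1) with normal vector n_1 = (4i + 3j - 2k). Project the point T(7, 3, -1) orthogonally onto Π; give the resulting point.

Π: n_1·r = n_1·G gives 4x + 3y - 2z = 10.
Foot = T − λn with λ = (n·T − d)/|n|² = (39 − 10)/29 = 1.
Foot = (7, 3, -1) − 1·(4, 3, -2) = (3, 0, 1).

(3, 0, 1)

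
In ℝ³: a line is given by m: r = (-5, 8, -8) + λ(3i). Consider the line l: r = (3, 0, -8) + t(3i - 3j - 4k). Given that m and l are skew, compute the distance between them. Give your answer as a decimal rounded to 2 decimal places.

Common perpendicular direction n = (3, 0, 0) × (3, -3, -4) = (0, 12, -9).
With w = (3, 0, -8) − (-5, 8, -8) = (8, -8, 0), w · n = -96.
Distance = |w · n| / |n| = |-96| / √225 ≈ 6.40.

6.40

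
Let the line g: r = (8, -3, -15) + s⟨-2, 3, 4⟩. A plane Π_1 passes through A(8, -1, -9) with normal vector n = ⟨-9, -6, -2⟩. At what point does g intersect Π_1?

(2, 6, -3)

Π_1: n·r = n·A gives -9x - 6y - 2z = -48.
Substitute r = (8, -3, -15) + t(-2, 3, 4) into the plane: -24 + (-8)t = -48, so t = 3.
Intersection: (8, -3, -15) + 3·(-2, 3, 4) = (2, 6, -3).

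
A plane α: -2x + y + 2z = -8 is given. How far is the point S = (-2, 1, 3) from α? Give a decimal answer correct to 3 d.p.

6.333

n·S − d = (-2)·(-2) + (1)·(1) + (2)·(3) − (-8) = 19; |n| = √9.
Distance = |19| / √9 = 19/√9 ≈ 6.333.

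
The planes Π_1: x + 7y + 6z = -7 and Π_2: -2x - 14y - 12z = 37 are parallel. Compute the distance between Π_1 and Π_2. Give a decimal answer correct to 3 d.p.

Rescale Π_2 by 1/(-2): x + 7y + 6z = -37/2. Then distance = |-7 − (-37/2)| / √86 ≈ 1.240.

1.240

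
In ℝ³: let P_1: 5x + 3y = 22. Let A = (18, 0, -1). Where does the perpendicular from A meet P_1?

(8, -6, -1)

Foot = A − λn with λ = (n·A − d)/|n|² = (90 − 22)/34 = 2.
Foot = (18, 0, -1) − 2·(5, 3, 0) = (8, -6, -1).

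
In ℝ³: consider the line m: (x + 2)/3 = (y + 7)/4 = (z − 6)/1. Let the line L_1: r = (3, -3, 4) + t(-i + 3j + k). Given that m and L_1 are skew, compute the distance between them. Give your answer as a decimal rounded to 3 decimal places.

m has direction (3, 4, 1) through (-2, -7, 6).
Common perpendicular direction n = (3, 4, 1) × (-1, 3, 1) = (1, -4, 13).
With w = (3, -3, 4) − (-2, -7, 6) = (5, 4, -2), w · n = -37.
Distance = |w · n| / |n| = |-37| / √186 ≈ 2.713.

2.713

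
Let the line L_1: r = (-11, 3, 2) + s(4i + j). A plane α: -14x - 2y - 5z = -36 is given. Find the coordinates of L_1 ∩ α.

(1, 6, 2)

Substitute r = (-11, 3, 2) + t(4, 1, 0) into the plane: 138 + (-58)t = -36, so t = 3.
Intersection: (-11, 3, 2) + 3·(4, 1, 0) = (1, 6, 2).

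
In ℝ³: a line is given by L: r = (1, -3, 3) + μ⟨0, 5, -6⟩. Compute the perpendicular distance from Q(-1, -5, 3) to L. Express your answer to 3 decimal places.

2.522

Taking (1, -3, 3) on L with direction v = (0, 5, -6): w = Q − (1, -3, 3) = (-2, -2, 0), and w × v = (12, -12, -10).
Distance = |w × v| / |v| = √388 / √61 ≈ 2.522.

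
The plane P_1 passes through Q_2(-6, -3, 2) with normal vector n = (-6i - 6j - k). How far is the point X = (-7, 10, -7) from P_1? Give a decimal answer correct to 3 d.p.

P_1: n·r = n·Q_2 gives -6x - 6y - z = 52.
n·X − d = (-6)·(-7) + (-6)·(10) + (-1)·(-7) − 52 = -63; |n| = √73.
Distance = |-63| / √73 = 63/√73 ≈ 7.374.

7.374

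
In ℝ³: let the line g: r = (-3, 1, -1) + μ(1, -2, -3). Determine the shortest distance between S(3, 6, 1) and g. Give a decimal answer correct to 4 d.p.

Taking (-3, 1, -1) on g with direction v = (1, -2, -3): w = S − (-3, 1, -1) = (6, 5, 2), and w × v = (-11, 20, -17).
Distance = |w × v| / |v| = √810 / √14 ≈ 7.6064.

7.6064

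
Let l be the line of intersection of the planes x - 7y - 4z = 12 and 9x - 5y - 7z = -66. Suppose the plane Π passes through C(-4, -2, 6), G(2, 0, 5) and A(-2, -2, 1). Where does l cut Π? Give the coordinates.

Direction of l: (1, -7, -4) × (9, -5, -7) = (29, -29, 58).
A point on l: solving the two plane equations with x = -6 gives (-6, -6, 6).
CG = (6, 2, -1), CA = (2, 0, -5); a normal to Π is CG × CA = (-10, 28, -4).
Using C: Π has equation -10x + 28y - 4z = -40.
Substitute r = (-6, -6, 6) + t(29, -29, 58) into the plane: -132 + (-1334)t = -40, so t = -2/29.
Intersection: (-6, -6, 6) + (-2/29)·(29, -29, 58) = (-8, -4, 2).

(-8, -4, 2)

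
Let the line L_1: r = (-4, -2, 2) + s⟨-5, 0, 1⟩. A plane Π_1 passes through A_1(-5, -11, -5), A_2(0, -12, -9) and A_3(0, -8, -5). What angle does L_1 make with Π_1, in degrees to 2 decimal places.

14.79

A_1A_2 = (5, -1, -4), A_1A_3 = (5, 3, 0); a normal to Π_1 is A_1A_2 × A_1A_3 = (12, -20, 20).
Using A_1: Π_1 has equation 12x - 20y + 20z = 60.
sin θ = |n·v| / (|n||v|) = |-40| / (√944 · √26) = 0.25532.
θ ≈ 14.79°.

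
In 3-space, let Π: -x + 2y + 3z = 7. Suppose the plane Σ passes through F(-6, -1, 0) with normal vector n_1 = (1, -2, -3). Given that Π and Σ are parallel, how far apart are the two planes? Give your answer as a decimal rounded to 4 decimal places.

0.8018

Σ: n_1·r = n_1·F gives x - 2y - 3z = -4.
Rescale Σ by 1/(-1): -x + 2y + 3z = 4. Then distance = |7 − 4| / √14 ≈ 0.8018.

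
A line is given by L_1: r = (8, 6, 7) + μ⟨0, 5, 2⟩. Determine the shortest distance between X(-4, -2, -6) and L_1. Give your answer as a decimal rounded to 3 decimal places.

15.060

Taking (8, 6, 7) on L_1 with direction v = (0, 5, 2): w = X − (8, 6, 7) = (-12, -8, -13), and w × v = (49, 24, -60).
Distance = |w × v| / |v| = √6577 / √29 ≈ 15.060.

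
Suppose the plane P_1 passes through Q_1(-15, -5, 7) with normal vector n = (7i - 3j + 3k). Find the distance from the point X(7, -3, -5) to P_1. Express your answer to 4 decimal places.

P_1: n·r = n·Q_1 gives 7x - 3y + 3z = -69.
n·X − d = (7)·(7) + (-3)·(-3) + (3)·(-5) − (-69) = 112; |n| = √67.
Distance = |112| / √67 = 112/√67 ≈ 13.6830.

13.6830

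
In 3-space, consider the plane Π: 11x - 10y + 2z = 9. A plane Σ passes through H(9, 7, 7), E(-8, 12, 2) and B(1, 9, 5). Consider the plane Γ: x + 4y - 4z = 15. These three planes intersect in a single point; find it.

HE = (-17, 5, -5), HB = (-8, 2, -2); a normal to Σ is HE × HB = (0, 6, 6).
Using H: Σ has equation 6y + 6z = 84.
Solving the 3×3 linear system 11x - 10y + 2z = 9, 6y + 6z = 84, x + 4y - 4z = 15 (e.g. by elimination or Cramer's rule, determinant = -600) gives (7, 8, 6).

(7, 8, 6)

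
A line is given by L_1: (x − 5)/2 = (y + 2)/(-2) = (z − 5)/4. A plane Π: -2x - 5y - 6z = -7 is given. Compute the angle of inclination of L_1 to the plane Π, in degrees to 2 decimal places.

L_1 has direction (2, -2, 4) through (5, -2, 5).
sin θ = |n·v| / (|n||v|) = |-18| / (√65 · √24) = 0.45573.
θ ≈ 27.11°.

27.11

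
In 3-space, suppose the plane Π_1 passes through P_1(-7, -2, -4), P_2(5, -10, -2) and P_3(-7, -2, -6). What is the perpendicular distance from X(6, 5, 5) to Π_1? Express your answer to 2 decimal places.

13.04

P_1P_2 = (12, -8, 2), P_1P_3 = (0, 0, -2); a normal to Π_1 is P_1P_2 × P_1P_3 = (16, 24, 0).
Using P_1: Π_1 has equation 16x + 24y = -160.
n·X − d = (16)·(6) + (24)·(5) + (0)·(5) − (-160) = 376; |n| = √832.
Distance = |376| / √832 = 376/√832 ≈ 13.04.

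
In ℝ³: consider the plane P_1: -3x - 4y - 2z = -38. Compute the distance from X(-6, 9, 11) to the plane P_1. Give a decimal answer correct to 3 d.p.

0.371

n·X − d = (-3)·(-6) + (-4)·(9) + (-2)·(11) − (-38) = -2; |n| = √29.
Distance = |-2| / √29 = 2/√29 ≈ 0.371.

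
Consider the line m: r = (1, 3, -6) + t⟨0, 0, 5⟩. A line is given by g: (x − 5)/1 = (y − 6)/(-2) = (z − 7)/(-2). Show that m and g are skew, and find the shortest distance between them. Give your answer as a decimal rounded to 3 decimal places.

4.919

g has direction (1, -2, -2) through (5, 6, 7).
Common perpendicular direction n = (0, 0, 5) × (1, -2, -2) = (10, 5, 0).
With w = (5, 6, 7) − (1, 3, -6) = (4, 3, 13), w · n = 55.
Since n ≠ 0 the lines are not parallel, and w · n = 55 ≠ 0 so they do not intersect; hence they are skew.
Distance = |w · n| / |n| = |55| / √125 ≈ 4.919.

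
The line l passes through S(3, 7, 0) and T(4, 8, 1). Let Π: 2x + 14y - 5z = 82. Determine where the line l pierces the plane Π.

(1, 5, -2)

A direction vector for l is T − S = (1, 1, 1).
Substitute r = (3, 7, 0) + t(1, 1, 1) into the plane: 104 + 11t = 82, so t = -2.
Intersection: (3, 7, 0) + (-2)·(1, 1, 1) = (1, 5, -2).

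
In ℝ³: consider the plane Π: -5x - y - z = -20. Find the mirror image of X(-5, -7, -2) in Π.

λ = (n·X − d)/|n|² = (34 − (-20))/27 = 2.
Reflection = X − 2λn = (-5, -7, -2) − 4·(-5, -1, -1) = (15, -3, 2).

(15, -3, 2)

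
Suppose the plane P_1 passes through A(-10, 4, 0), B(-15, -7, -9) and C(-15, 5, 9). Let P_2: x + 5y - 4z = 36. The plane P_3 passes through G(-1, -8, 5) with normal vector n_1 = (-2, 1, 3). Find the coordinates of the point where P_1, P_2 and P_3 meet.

(-6, 6, -3)

AB = (-5, -11, -9), AC = (-5, 1, 9); a normal to P_1 is AB × AC = (-90, 90, -60).
Using A: P_1 has equation -90x + 90y - 60z = 1260.
P_3: n_1·r = n_1·G gives -2x + y + 3z = 9.
Solving the 3×3 linear system -90x + 90y - 60z = 1260, x + 5y - 4z = 36, -2x + y + 3z = 9 (e.g. by elimination or Cramer's rule, determinant = -1920) gives (-6, 6, -3).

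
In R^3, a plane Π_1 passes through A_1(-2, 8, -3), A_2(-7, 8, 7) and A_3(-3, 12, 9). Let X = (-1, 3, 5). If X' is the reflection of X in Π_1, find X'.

A_1A_2 = (-5, 0, 10), A_1A_3 = (-1, 4, 12); a normal to Π_1 is A_1A_2 × A_1A_3 = (-40, 50, -20).
Using A_1: Π_1 has equation -40x + 50y - 20z = 540.
λ = (n·X − d)/|n|² = (90 − 540)/4500 = -1/10.
Reflection = X − 2λn = (-1, 3, 5) − (-1/5)·(-40, 50, -20) = (-9, 13, 1).

(-9, 13, 1)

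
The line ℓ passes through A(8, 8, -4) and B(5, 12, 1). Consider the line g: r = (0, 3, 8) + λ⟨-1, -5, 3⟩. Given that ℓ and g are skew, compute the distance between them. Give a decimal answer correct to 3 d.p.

A direction vector for ℓ is B − A = (-3, 4, 5).
Common perpendicular direction n = (-3, 4, 5) × (-1, -5, 3) = (37, 4, 19).
With w = (0, 3, 8) − (8, 8, -4) = (-8, -5, 12), w · n = -88.
Distance = |w · n| / |n| = |-88| / √1746 ≈ 2.106.

2.106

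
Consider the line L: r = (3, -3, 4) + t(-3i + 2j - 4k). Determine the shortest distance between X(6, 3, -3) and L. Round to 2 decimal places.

Taking (3, -3, 4) on L with direction v = (-3, 2, -4): w = X − (3, -3, 4) = (3, 6, -7), and w × v = (-10, 33, 24).
Distance = |w × v| / |v| = √1765 / √29 ≈ 7.80.

7.80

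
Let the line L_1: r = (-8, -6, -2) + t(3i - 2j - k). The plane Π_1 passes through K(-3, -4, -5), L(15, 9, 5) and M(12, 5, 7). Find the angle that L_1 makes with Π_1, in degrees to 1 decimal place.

KL = (18, 13, 10), KM = (15, 9, 12); a normal to Π_1 is KL × KM = (66, -66, -33).
Using K: Π_1 has equation 66x - 66y - 33z = 231.
sin θ = |n·v| / (|n||v|) = |363| / (√9801 · √14) = 0.97996.
θ ≈ 78.5°.

78.5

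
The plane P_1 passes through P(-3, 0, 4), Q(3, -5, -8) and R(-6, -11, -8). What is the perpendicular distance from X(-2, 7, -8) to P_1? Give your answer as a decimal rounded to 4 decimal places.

PQ = (6, -5, -12), PR = (-3, -11, -12); a normal to P_1 is PQ × PR = (-72, 108, -81).
Using P: P_1 has equation -72x + 108y - 81z = -108.
n·X − d = (-72)·(-2) + (108)·(7) + (-81)·(-8) − (-108) = 1656; |n| = √23409.
Distance = |1656| / √23409 = 1656/√23409 ≈ 10.8235.

10.8235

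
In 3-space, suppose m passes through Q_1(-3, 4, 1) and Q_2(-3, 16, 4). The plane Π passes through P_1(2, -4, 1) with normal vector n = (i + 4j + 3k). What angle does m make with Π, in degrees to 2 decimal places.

A direction vector for m is Q_2 − Q_1 = (0, 12, 3).
Π: n·r = n·P_1 gives x + 4y + 3z = -11.
sin θ = |n·v| / (|n||v|) = |57| / (√26 · √153) = 0.90374.
θ ≈ 64.65°.

64.65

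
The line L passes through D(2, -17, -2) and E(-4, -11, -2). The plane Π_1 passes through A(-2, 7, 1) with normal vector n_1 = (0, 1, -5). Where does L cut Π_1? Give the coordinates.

A direction vector for L is E − D = (-6, 6, 0).
Π_1: n_1·r = n_1·A gives y - 5z = 2.
Substitute r = (2, -17, -2) + t(-6, 6, 0) into the plane: -7 + 6t = 2, so t = 3/2.
Intersection: (2, -17, -2) + (3/2)·(-6, 6, 0) = (-7, -8, -2).

(-7, -8, -2)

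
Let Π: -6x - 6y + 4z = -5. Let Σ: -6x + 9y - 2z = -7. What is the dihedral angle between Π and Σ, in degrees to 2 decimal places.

cos θ = |n₁·n₂| / (|n₁||n₂|) = |-26| / (√88 · √121).
θ = arccos(0.25196) ≈ 75.41°.

75.41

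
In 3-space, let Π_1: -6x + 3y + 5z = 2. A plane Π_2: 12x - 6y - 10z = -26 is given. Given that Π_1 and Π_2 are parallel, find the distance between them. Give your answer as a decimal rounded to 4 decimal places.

1.3148

Rescale Π_2 by 1/(-2): -6x + 3y + 5z = 13. Then distance = |2 − 13| / √70 ≈ 1.3148.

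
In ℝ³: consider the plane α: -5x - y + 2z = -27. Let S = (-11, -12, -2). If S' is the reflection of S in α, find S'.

λ = (n·S − d)/|n|² = (63 − (-27))/30 = 3.
Reflection = S − 2λn = (-11, -12, -2) − 6·(-5, -1, 2) = (19, -6, -14).

(19, -6, -14)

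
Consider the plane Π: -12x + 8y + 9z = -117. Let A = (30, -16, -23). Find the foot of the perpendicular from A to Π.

Foot = A − λn with λ = (n·A − d)/|n|² = (-695 − (-117))/289 = -2.
Foot = (30, -16, -23) − (-2)·(-12, 8, 9) = (6, 0, -5).

(6, 0, -5)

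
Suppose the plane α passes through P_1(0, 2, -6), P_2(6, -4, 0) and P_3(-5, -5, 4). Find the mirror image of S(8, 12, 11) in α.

P_1P_2 = (6, -6, 6), P_1P_3 = (-5, -7, 10); a normal to α is P_1P_2 × P_1P_3 = (-18, -90, -72).
Using P_1: α has equation -18x - 90y - 72z = 252.
λ = (n·S − d)/|n|² = (-2016 − 252)/13608 = -1/6.
Reflection = S − 2λn = (8, 12, 11) − (-1/3)·(-18, -90, -72) = (2, -18, -13).

(2, -18, -13)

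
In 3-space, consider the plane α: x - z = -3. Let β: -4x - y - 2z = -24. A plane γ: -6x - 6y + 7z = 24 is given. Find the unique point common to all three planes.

(3, 0, 6)

Solving the 3×3 linear system x - z = -3, -4x - y - 2z = -24, -6x - 6y + 7z = 24 (e.g. by elimination or Cramer's rule, determinant = -37) gives (3, 0, 6).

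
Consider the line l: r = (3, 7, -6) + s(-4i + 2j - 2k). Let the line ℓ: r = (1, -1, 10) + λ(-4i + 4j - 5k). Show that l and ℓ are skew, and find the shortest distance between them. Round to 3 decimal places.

1.923

Common perpendicular direction n = (-4, 2, -2) × (-4, 4, -5) = (-2, -12, -8).
With w = (1, -1, 10) − (3, 7, -6) = (-2, -8, 16), w · n = -28.
Since n ≠ 0 the lines are not parallel, and w · n = -28 ≠ 0 so they do not intersect; hence they are skew.
Distance = |w · n| / |n| = |-28| / √212 ≈ 1.923.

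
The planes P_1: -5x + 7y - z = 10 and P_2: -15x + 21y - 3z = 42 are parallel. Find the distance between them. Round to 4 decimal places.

0.4619

Rescale P_2 by 1/3: -5x + 7y - z = 14. Then distance = |10 − 14| / √75 ≈ 0.4619.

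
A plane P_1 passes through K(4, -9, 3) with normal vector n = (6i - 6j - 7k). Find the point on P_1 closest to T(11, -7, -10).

P_1: n·r = n·K gives 6x - 6y - 7z = 57.
Foot = T − λn with λ = (n·T − d)/|n|² = (178 − 57)/121 = 1.
Foot = (11, -7, -10) − 1·(6, -6, -7) = (5, -1, -3).

(5, -1, -3)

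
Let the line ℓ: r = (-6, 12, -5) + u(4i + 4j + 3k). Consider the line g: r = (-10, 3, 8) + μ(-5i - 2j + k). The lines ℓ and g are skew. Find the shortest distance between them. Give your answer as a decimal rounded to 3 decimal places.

11.668

Common perpendicular direction n = (4, 4, 3) × (-5, -2, 1) = (10, -19, 12).
With w = (-10, 3, 8) − (-6, 12, -5) = (-4, -9, 13), w · n = 287.
Distance = |w · n| / |n| = |287| / √605 ≈ 11.668.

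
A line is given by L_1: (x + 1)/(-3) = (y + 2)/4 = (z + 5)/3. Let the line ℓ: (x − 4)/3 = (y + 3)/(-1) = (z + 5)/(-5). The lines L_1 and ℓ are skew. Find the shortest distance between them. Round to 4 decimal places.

3.9207

L_1 has direction (-3, 4, 3) through (-1, -2, -5).
ℓ has direction (3, -1, -5) through (4, -3, -5).
Common perpendicular direction n = (-3, 4, 3) × (3, -1, -5) = (-17, -6, -9).
With w = (4, -3, -5) − (-1, -2, -5) = (5, -1, 0), w · n = -79.
Distance = |w · n| / |n| = |-79| / √406 ≈ 3.9207.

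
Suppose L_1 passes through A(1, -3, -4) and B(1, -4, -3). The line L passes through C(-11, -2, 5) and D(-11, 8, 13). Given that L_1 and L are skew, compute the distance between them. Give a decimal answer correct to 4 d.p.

12.0000

A direction vector for L_1 is B − A = (0, -1, 1).
A direction vector for L is D − C = (0, 10, 8).
Common perpendicular direction n = (0, -1, 1) × (0, 10, 8) = (-18, 0, 0).
With w = (-11, -2, 5) − (1, -3, -4) = (-12, 1, 9), w · n = 216.
Distance = |w · n| / |n| = |216| / √324 ≈ 12.0000.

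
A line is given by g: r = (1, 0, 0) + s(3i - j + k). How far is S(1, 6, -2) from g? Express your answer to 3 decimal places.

Taking (1, 0, 0) on g with direction v = (3, -1, 1): w = S − (1, 0, 0) = (0, 6, -2), and w × v = (4, -6, -18).
Distance = |w × v| / |v| = √376 / √11 ≈ 5.847.

5.847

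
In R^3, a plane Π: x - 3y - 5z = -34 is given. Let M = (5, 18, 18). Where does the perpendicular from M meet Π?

Foot = M − λn with λ = (n·M − d)/|n|² = (-139 − (-34))/35 = -3.
Foot = (5, 18, 18) − (-3)·(1, -3, -5) = (8, 9, 3).

(8, 9, 3)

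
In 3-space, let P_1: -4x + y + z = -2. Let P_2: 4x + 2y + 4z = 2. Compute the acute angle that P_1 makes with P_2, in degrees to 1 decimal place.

66.9

cos θ = |n₁·n₂| / (|n₁||n₂|) = |-10| / (√18 · √36).
θ = arccos(0.39284) ≈ 66.9°.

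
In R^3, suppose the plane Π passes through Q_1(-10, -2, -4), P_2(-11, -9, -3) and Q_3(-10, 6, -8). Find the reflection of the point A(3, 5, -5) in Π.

(-17, 9, 3)

Q_1P_2 = (-1, -7, 1), Q_1Q_3 = (0, 8, -4); a normal to Π is Q_1P_2 × Q_1Q_3 = (20, -4, -8).
Using Q_1: Π has equation 20x - 4y - 8z = -160.
λ = (n·A − d)/|n|² = (80 − (-160))/480 = 1/2.
Reflection = A − 2λn = (3, 5, -5) − 1·(20, -4, -8) = (-17, 9, 3).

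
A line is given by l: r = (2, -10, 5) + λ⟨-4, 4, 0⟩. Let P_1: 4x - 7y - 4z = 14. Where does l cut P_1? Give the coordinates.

(-2, -6, 5)

Substitute r = (2, -10, 5) + t(-4, 4, 0) into the plane: 58 + (-44)t = 14, so t = 1.
Intersection: (2, -10, 5) + 1·(-4, 4, 0) = (-2, -6, 5).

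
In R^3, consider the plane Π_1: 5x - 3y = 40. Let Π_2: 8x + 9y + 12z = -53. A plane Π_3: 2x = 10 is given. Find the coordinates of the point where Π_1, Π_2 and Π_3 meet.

(5, -5, -4)

Solving the 3×3 linear system 5x - 3y = 40, 8x + 9y + 12z = -53, 2x = 10 (e.g. by elimination or Cramer's rule, determinant = -72) gives (5, -5, -4).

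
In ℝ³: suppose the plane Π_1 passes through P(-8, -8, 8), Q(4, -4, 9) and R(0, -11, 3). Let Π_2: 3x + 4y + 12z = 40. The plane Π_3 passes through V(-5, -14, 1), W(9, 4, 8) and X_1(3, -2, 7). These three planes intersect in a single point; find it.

(-4, -8, 7)

PQ = (12, 4, 1), PR = (8, -3, -5); a normal to Π_1 is PQ × PR = (-17, 68, -68).
Using P: Π_1 has equation -17x + 68y - 68z = -952.
VW = (14, 18, 7), VX_1 = (8, 12, 6); a normal to Π_3 is VW × VX_1 = (24, -28, 24).
Using V: Π_3 has equation 24x - 28y + 24z = 296.
Solving the 3×3 linear system -17x + 68y - 68z = -952, 3x + 4y + 12z = 40, 24x - 28y + 24z = 296 (e.g. by elimination or Cramer's rule, determinant = 19584) gives (-4, -8, 7).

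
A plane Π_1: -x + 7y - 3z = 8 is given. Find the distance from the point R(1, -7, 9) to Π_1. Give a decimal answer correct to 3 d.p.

11.066

n·R − d = (-1)·(1) + (7)·(-7) + (-3)·(9) − 8 = -85; |n| = √59.
Distance = |-85| / √59 = 85/√59 ≈ 11.066.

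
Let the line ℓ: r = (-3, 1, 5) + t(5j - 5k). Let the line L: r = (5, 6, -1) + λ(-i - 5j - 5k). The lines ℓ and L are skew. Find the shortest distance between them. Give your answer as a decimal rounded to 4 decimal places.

Common perpendicular direction n = (0, 5, -5) × (-1, -5, -5) = (-50, 5, 5).
With w = (5, 6, -1) − (-3, 1, 5) = (8, 5, -6), w · n = -405.
Distance = |w · n| / |n| = |-405| / √2550 ≈ 8.0202.

8.0202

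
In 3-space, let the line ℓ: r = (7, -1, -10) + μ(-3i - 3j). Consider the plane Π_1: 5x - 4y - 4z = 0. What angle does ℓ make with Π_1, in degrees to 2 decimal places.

sin θ = |n·v| / (|n||v|) = |-3| / (√57 · √18) = 0.09366.
θ ≈ 5.37°.

5.37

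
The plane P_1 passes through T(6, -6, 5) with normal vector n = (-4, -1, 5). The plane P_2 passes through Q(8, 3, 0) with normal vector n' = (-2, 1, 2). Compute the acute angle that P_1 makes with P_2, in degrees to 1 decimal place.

P_1: n·r = n·T gives -4x - y + 5z = 7.
P_2: n'·r = n'·Q gives -2x + y + 2z = -13.
cos θ = |n₁·n₂| / (|n₁||n₂|) = |17| / (√42 · √9).
θ = arccos(0.87439) ≈ 29.0°.

29.0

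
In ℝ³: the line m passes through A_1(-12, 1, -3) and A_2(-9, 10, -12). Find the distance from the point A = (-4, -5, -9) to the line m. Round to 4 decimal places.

11.5166

A direction vector for m is A_2 − A_1 = (3, 9, -9).
Taking (-12, 1, -3) on m with direction v = (3, 9, -9): w = A − (-12, 1, -3) = (8, -6, -6), and w × v = (108, 54, 90).
Distance = |w × v| / |v| = √22680 / √171 ≈ 11.5166.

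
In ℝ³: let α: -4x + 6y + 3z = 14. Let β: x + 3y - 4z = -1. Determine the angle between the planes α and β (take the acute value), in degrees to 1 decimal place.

cos θ = |n₁·n₂| / (|n₁||n₂|) = |2| / (√61 · √26).
θ = arccos(0.05022) ≈ 87.1°.

87.1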